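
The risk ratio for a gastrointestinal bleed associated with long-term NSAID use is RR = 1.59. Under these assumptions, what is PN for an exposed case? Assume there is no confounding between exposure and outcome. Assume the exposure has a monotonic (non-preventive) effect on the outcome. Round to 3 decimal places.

PN ≈ 0.371

Under exogeneity and monotonicity, PN = (RR − 1) / RR = 1 − 1/RR.
PN = (1.59 − 1) / 1.59 = 0.59 / 1.59 ≈ 0.3711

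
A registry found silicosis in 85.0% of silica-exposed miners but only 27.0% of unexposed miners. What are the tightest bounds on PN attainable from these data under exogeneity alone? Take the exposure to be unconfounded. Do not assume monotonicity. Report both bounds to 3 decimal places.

p₁ = 0.85, p₀ = 0.27.
Under exogeneity alone the bounds on PN are max{0,(p₁−p₀)/p₁} ≤ PN ≤ min{1,(1−p₀)/p₁}.
  lower = (p₁ − p₀)/p₁ = 0.58 / 0.85 ≈ 0.6824
  upper = min{1, (1 − p₀)/p₁} = 0.73 / 0.85 ≈ 0.8588

0.682 ≤ PN ≤ 0.859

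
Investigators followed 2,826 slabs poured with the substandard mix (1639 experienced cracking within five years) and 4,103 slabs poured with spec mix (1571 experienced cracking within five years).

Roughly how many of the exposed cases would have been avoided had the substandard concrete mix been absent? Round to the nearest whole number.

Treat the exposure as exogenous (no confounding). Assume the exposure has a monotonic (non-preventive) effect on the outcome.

p₁ = P(outcome | exposed) = 1639/2826 = 0.57997
p₀ = P(outcome | unexposed) = 1571/4103 = 0.38289
PN = (p₁ − p₀)/p₁ = (0.57997 − 0.38289) / 0.57997 ≈ 0.33981.
Attributable cases ≈ PN × (exposed cases) = 0.33981 × 1639 ≈ 556.95.

about 557 cases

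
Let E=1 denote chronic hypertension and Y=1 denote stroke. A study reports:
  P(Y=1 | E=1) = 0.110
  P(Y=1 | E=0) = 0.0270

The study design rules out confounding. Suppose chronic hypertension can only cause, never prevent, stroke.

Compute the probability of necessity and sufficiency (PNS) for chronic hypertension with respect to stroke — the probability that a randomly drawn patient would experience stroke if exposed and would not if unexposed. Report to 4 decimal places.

Let p₁ = 0.11, p₀ = 0.027.
Under exogeneity and monotonicity, PNS = p₁ − p₀.
PNS = 0.11 − 0.027 = 0.083

PNS ≈ 0.0830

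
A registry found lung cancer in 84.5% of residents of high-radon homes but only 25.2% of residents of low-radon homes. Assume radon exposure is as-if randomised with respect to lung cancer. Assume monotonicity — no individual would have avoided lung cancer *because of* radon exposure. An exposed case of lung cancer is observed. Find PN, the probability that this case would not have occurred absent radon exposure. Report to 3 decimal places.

PN ≈ 0.702

p₁ = 0.845, p₀ = 0.252.
Under exogeneity and monotonicity, PN = (p₁ − p₀) / p₁.
PN = (0.845 − 0.252) / 0.845 = 0.593 / 0.845 ≈ 0.7018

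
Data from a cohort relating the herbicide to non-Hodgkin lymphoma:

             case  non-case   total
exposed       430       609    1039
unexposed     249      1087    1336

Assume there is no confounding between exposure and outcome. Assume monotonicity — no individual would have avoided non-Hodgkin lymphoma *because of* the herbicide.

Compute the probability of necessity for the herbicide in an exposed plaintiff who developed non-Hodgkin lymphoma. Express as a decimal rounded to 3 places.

PN ≈ 0.550

p₁ = P(outcome | exposed) = 430/1039 = 0.41386
p₀ = P(outcome | unexposed) = 249/1336 = 0.18638
Under exogeneity and monotonicity, PN = (p₁ − p₀)/p₁.
PN = (0.41386 − 0.18638) / 0.41386 ≈ 0.5497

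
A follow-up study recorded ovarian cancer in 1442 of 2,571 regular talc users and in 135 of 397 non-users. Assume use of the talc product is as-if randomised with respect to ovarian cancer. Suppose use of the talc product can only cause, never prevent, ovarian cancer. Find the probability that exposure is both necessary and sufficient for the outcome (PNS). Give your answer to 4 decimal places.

p₁ = P(outcome | exposed) = 1442/2571 = 0.56087
p₀ = P(outcome | unexposed) = 135/397 = 0.34005
Under exogeneity and monotonicity, PNS = p₁ − p₀.
PNS = 0.56087 − 0.34005 = 0.22082

PNS ≈ 0.2208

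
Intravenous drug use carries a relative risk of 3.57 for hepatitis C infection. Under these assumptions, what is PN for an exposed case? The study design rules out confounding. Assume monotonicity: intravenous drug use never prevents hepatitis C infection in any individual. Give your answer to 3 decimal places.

Under exogeneity and monotonicity, PN = (RR − 1) / RR = 1 − 1/RR.
PN = (3.57 − 1) / 3.57 = 2.57 / 3.57 ≈ 0.7199

PN ≈ 0.720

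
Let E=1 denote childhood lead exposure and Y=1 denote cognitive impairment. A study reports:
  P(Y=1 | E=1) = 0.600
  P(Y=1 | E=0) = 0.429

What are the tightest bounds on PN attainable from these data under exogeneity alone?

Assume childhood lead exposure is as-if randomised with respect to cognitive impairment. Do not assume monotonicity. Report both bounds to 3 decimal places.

0.285 ≤ PN ≤ 0.952

Let p₁ = 0.6, p₀ = 0.429.
Under exogeneity alone the bounds on PN are max{0,(p₁−p₀)/p₁} ≤ PN ≤ min{1,(1−p₀)/p₁}.
  lower = (p₁ − p₀)/p₁ = 0.171 / 0.6 ≈ 0.2850
  upper = min{1, (1 − p₀)/p₁} = 0.571 / 0.6 ≈ 0.9517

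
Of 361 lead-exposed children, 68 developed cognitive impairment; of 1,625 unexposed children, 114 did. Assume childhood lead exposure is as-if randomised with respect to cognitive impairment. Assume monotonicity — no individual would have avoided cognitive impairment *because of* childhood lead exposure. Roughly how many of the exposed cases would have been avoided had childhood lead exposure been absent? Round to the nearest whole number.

about 43 cases

p₁ = P(outcome | exposed) = 68/361 = 0.18837
p₀ = P(outcome | unexposed) = 114/1625 = 0.070154
PN = (p₁ − p₀)/p₁ = (0.18837 − 0.070154) / 0.18837 ≈ 0.62757.
Attributable cases ≈ PN × (exposed cases) = 0.62757 × 68 ≈ 42.67.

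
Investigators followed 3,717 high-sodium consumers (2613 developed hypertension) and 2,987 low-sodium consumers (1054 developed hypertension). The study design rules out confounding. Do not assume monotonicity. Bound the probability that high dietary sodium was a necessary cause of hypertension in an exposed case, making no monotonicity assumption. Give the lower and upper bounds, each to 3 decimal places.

p₁ = P(outcome | exposed) = 2613/3717 = 0.70299
p₀ = P(outcome | unexposed) = 1054/2987 = 0.35286
Under exogeneity alone the bounds on PN are max{0,(p₁−p₀)/p₁} ≤ PN ≤ min{1,(1−p₀)/p₁}.
  lower = (p₁ − p₀)/p₁ = 0.35012 / 0.70299 ≈ 0.4981
  upper = min{1, (1 − p₀)/p₁} = 0.64714 / 0.70299 ≈ 0.9206

0.498 ≤ PN ≤ 0.921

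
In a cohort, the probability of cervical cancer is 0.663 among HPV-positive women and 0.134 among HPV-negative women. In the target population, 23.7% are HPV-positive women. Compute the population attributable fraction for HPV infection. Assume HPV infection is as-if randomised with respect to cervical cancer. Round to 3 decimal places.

PAF ≈ 0.483

Let p₁ = 0.663, p₀ = 0.134.
Overall risk P(Y=1) = π·p₁ + (1−π)·p₀ = 0.237×0.663 + 0.763×0.134 = 0.25937.
Under exogeneity, PAF = [P(Y=1) − p₀] / P(Y=1).
PAF = (0.25937 − 0.134) / 0.25937 ≈ 0.4834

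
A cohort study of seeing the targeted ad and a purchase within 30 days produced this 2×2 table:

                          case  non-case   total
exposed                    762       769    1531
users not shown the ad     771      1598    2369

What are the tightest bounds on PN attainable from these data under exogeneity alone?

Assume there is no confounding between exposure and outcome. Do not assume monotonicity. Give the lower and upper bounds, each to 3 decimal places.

0.346 ≤ PN ≤ 1.000

p₁ = P(outcome | exposed) = 762/1531 = 0.49771
p₀ = P(outcome | unexposed) = 771/2369 = 0.32545
Under exogeneity alone the bounds on PN are max{0,(p₁−p₀)/p₁} ≤ PN ≤ min{1,(1−p₀)/p₁}.
  lower = (p₁ − p₀)/p₁ = 0.17226 / 0.49771 ≈ 0.3461
  upper = min{1, (1 − p₀)/p₁} = 0.67455 / 0.49771 ≈ 1.3553 → capped at 1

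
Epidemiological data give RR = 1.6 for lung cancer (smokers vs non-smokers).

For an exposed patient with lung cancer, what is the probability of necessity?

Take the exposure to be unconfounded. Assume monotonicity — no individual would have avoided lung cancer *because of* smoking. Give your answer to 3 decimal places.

Under exogeneity and monotonicity, PN = (RR − 1) / RR = 1 − 1/RR.
PN = (1.6 − 1) / 1.6 = 0.6 / 1.6 ≈ 0.3750

PN ≈ 0.375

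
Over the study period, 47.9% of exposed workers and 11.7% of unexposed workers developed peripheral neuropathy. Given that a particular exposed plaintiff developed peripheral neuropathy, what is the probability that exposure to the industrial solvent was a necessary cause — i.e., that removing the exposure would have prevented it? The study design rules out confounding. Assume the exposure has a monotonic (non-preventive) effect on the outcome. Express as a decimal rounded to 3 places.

p₁ = 0.479, p₀ = 0.117.
Under exogeneity and monotonicity, PN = (p₁ − p₀) / p₁.
PN = (0.479 − 0.117) / 0.479 = 0.362 / 0.479 ≈ 0.7557

PN ≈ 0.756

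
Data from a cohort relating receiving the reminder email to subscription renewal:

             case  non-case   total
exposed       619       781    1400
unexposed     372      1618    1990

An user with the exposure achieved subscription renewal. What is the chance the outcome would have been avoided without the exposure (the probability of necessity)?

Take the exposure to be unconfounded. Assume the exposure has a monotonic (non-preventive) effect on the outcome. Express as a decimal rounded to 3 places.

PN ≈ 0.577

p₁ = P(outcome | exposed) = 619/1400 = 0.44214
p₀ = P(outcome | unexposed) = 372/1990 = 0.18693
Under exogeneity and monotonicity, PN = (p₁ − p₀) / p₁.
PN = (0.44214 − 0.18693) / 0.44214 = 0.25521 / 0.44214 ≈ 0.5772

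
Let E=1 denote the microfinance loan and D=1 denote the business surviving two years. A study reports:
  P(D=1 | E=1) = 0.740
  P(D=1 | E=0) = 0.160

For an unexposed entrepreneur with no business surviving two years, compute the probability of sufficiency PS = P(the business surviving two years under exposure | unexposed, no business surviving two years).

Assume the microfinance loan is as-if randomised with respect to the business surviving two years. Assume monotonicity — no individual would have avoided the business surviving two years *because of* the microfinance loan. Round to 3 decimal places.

Let p₁ = 0.74, p₀ = 0.16.
Under exogeneity and monotonicity, PS = (p₁ − p₀) / (1 − p₀).
PS = (0.74 − 0.16) / (1 − 0.16) = 0.58 / 0.84 ≈ 0.6905

PS ≈ 0.690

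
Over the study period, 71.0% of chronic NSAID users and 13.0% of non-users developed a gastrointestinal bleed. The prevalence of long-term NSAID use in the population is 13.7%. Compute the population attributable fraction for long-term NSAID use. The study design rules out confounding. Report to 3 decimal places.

PAF ≈ 0.379

p₁ = 0.71, p₀ = 0.13.
Overall risk P(Y=1) = π·p₁ + (1−π)·p₀ = 0.137×0.71 + 0.863×0.13 = 0.20946.
Under exogeneity, PAF = [P(Y=1) − p₀] / P(Y=1).
PAF = (0.20946 − 0.13) / 0.20946 ≈ 0.3794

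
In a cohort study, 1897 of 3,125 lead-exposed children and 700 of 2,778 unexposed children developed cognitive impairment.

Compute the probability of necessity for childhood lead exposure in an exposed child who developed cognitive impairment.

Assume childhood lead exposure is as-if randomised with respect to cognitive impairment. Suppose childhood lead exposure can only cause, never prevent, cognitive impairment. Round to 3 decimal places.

PN ≈ 0.585

p₁ = P(outcome | exposed) = 1897/3125 = 0.60704
p₀ = P(outcome | unexposed) = 700/2778 = 0.25198
Under exogeneity and monotonicity, PN = (p₁ − p₀) / p₁.
PN = (0.60704 − 0.25198) / 0.60704 = 0.35506 / 0.60704 ≈ 0.5849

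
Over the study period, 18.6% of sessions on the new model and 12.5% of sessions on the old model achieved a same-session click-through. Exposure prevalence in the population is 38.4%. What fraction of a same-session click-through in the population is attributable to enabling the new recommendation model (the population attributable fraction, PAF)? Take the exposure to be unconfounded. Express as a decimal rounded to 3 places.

PAF ≈ 0.158

p₁ = 0.186, p₀ = 0.125.
Overall risk P(Y=1) = π·p₁ + (1−π)·p₀ = 0.384×0.186 + 0.616×0.125 = 0.14842.
Under exogeneity, PAF = [P(Y=1) − p₀] / P(Y=1).
PAF = (0.14842 − 0.125) / 0.14842 ≈ 0.1578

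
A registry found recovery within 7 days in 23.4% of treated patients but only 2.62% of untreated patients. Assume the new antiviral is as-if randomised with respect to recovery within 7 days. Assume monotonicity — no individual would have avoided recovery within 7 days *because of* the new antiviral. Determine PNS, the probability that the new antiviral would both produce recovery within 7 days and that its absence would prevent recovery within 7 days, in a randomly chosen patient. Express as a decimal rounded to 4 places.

PNS ≈ 0.2078

p₁ = 0.234, p₀ = 0.0262.
Under exogeneity and monotonicity, PNS = p₁ − p₀.
PNS = 0.234 − 0.0262 = 0.2078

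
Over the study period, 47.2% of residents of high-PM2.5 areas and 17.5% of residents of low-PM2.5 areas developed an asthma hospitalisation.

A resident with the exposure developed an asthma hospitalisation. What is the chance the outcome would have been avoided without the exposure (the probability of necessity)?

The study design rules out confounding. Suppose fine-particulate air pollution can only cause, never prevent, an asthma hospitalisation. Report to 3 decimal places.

PN ≈ 0.629

p₁ = 0.472, p₀ = 0.175.
Under exogeneity and monotonicity, PN = (p₁ − p₀) / p₁.
PN = (0.472 − 0.175) / 0.472 = 0.297 / 0.472 ≈ 0.6292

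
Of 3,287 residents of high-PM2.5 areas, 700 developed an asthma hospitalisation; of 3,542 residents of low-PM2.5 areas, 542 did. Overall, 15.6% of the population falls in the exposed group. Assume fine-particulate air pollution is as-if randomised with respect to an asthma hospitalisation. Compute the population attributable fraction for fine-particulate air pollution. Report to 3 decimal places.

p₁ = P(outcome | exposed) = 700/3287 = 0.21296
p₀ = P(outcome | unexposed) = 542/3542 = 0.15302
Overall risk P(Y=1) = π·p₁ + (1−π)·p₀ = 0.156×0.21296 + 0.844×0.15302 = 0.16237.
Under exogeneity, PAF = [P(Y=1) − p₀] / P(Y=1).
PAF = (0.16237 − 0.15302) / 0.16237 ≈ 0.0576

PAF ≈ 0.058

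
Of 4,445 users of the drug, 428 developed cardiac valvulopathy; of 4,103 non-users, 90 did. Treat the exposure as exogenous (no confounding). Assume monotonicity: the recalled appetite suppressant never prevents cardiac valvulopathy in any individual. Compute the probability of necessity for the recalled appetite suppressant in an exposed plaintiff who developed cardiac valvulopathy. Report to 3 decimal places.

p₁ = P(outcome | exposed) = 428/4445 = 0.096288
p₀ = P(outcome | unexposed) = 90/4103 = 0.021935
Under exogeneity and monotonicity, PN = (p₁ − p₀) / p₁.
PN = (0.096288 − 0.021935) / 0.096288 = 0.074353 / 0.096288 ≈ 0.7722

PN ≈ 0.772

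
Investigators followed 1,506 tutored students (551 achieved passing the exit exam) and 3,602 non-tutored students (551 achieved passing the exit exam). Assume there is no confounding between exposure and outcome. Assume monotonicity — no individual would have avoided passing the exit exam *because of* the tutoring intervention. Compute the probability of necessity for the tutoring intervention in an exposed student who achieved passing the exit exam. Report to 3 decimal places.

p₁ = P(outcome | exposed) = 551/1506 = 0.36587
p₀ = P(outcome | unexposed) = 551/3602 = 0.15297
Under exogeneity and monotonicity, PN = (p₁ − p₀) / p₁.
PN = (0.36587 − 0.15297) / 0.36587 = 0.2129 / 0.36587 ≈ 0.5819

PN ≈ 0.582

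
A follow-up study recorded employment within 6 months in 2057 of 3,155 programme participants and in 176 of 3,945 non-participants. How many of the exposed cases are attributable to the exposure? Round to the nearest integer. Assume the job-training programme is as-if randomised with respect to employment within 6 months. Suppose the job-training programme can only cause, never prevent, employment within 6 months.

p₁ = P(outcome | exposed) = 2057/3155 = 0.65198
p₀ = P(outcome | unexposed) = 176/3945 = 0.044613
PN = (p₁ − p₀)/p₁ = (0.65198 − 0.044613) / 0.65198 ≈ 0.93157.
Attributable cases ≈ PN × (exposed cases) = 0.93157 × 2057 ≈ 1916.24.

about 1916 cases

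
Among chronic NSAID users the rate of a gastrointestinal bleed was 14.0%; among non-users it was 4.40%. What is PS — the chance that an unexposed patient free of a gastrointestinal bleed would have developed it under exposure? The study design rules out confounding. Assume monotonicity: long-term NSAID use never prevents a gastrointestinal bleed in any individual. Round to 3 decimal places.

p₁ = 0.14, p₀ = 0.044.
Under exogeneity and monotonicity, PS = (p₁ − p₀) / (1 − p₀).
PS = (0.14 − 0.044) / (1 − 0.044) = 0.096 / 0.956 ≈ 0.1004

PS ≈ 0.100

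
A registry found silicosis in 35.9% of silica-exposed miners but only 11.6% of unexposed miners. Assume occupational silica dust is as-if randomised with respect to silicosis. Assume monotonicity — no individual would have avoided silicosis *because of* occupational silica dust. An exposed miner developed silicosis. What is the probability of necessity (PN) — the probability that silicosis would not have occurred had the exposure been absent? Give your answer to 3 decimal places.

p₁ = 0.359, p₀ = 0.116.
Under exogeneity and monotonicity, PN = (p₁ − p₀) / p₁.
PN = (0.359 − 0.116) / 0.359 = 0.243 / 0.359 ≈ 0.6769

PN ≈ 0.677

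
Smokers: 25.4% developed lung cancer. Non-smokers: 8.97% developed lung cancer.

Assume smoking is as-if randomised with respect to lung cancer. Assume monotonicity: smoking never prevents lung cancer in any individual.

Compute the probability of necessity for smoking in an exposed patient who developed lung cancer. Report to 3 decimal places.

p₁ = 0.254, p₀ = 0.0897.
Under exogeneity and monotonicity, PN = (p₁ − p₀) / p₁.
PN = (0.254 − 0.0897) / 0.254 = 0.1643 / 0.254 ≈ 0.6469

PN ≈ 0.647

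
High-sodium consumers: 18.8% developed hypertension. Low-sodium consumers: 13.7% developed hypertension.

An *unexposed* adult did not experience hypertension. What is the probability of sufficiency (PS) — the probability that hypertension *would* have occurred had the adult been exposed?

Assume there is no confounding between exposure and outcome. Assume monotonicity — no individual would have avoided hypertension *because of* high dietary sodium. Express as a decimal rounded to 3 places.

p₁ = 0.188, p₀ = 0.137.
Under exogeneity and monotonicity, PS = (p₁ − p₀) / (1 − p₀).
PS = (0.188 − 0.137) / (1 − 0.137) = 0.051 / 0.863 ≈ 0.0591

PS ≈ 0.059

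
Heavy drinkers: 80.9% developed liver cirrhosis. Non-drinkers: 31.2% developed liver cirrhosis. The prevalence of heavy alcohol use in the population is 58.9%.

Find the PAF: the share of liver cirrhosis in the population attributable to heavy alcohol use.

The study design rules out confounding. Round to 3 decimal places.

p₁ = 0.809, p₀ = 0.312.
Overall risk P(Y=1) = π·p₁ + (1−π)·p₀ = 0.589×0.809 + 0.411×0.312 = 0.60473.
Under exogeneity, PAF = [P(Y=1) − p₀] / P(Y=1).
PAF = (0.60473 − 0.312) / 0.60473 ≈ 0.4841

PAF ≈ 0.484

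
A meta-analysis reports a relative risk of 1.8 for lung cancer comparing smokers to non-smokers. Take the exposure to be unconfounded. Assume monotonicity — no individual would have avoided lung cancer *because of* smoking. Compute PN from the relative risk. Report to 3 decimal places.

Under exogeneity and monotonicity, PN = (RR − 1) / RR = 1 − 1/RR.
PN = (1.8 − 1) / 1.8 = 0.8 / 1.8 ≈ 0.4444

PN ≈ 0.444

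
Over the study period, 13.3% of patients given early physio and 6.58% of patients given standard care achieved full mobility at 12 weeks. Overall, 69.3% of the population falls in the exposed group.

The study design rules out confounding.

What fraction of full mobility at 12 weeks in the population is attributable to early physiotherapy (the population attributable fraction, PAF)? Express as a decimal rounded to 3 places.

p₁ = 0.133, p₀ = 0.0658.
Overall risk P(Y=1) = π·p₁ + (1−π)·p₀ = 0.693×0.133 + 0.307×0.0658 = 0.11237.
Under exogeneity, PAF = [P(Y=1) − p₀] / P(Y=1).
PAF = (0.11237 − 0.0658) / 0.11237 ≈ 0.4144

PAF ≈ 0.414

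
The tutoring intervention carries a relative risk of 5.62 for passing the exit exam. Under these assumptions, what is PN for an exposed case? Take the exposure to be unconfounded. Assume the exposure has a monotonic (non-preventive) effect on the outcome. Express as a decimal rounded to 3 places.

PN ≈ 0.822

Under exogeneity and monotonicity, PN = (RR − 1) / RR = 1 − 1/RR.
PN = (5.62 − 1) / 5.62 = 4.62 / 5.62 ≈ 0.8221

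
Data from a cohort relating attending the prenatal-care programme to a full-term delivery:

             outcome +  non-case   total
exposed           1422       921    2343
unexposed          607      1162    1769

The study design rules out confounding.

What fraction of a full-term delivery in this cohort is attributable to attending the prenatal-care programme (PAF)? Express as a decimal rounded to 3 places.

p₁ = P(outcome | exposed) = 1422/2343 = 0.60691
p₀ = P(outcome | unexposed) = 607/1769 = 0.34313
Exposure prevalence π = 2343/4112 = 0.5698; overall risk P(Y=1) = 0.49343.
Under exogeneity, PAF = [P(Y=1) − p₀]/P(Y=1).
PAF = (0.49343 − 0.34313) / 0.49343 ≈ 0.3046

PAF ≈ 0.305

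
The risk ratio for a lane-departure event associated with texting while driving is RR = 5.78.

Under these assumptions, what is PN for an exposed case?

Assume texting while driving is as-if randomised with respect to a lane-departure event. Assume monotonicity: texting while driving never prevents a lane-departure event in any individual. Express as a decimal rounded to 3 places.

PN ≈ 0.827

Under exogeneity and monotonicity, PN = (RR − 1) / RR = 1 − 1/RR.
PN = (5.78 − 1) / 5.78 = 4.78 / 5.78 ≈ 0.8270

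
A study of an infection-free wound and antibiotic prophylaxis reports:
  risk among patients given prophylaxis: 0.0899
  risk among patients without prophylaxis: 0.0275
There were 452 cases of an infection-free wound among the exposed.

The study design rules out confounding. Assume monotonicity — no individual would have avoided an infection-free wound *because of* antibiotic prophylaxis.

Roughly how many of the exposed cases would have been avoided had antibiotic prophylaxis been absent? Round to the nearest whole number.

Let p₁ = 0.0899, p₀ = 0.0275.
PN = (p₁ − p₀)/p₁ = (0.0899 − 0.0275) / 0.0899 ≈ 0.69410.
Attributable cases ≈ PN × (exposed cases) = 0.69410 × 452 ≈ 313.74.

about 314 cases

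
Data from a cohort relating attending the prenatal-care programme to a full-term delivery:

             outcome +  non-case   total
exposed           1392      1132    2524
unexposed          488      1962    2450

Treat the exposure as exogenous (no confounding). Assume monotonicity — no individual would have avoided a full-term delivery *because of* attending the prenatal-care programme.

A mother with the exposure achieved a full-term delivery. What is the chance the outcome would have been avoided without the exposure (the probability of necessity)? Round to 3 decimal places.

PN ≈ 0.639

p₁ = P(outcome | exposed) = 1392/2524 = 0.55151
p₀ = P(outcome | unexposed) = 488/2450 = 0.19918
Under exogeneity and monotonicity, PN = (p₁ − p₀)/p₁.
PN = (0.55151 − 0.19918) / 0.55151 ≈ 0.6388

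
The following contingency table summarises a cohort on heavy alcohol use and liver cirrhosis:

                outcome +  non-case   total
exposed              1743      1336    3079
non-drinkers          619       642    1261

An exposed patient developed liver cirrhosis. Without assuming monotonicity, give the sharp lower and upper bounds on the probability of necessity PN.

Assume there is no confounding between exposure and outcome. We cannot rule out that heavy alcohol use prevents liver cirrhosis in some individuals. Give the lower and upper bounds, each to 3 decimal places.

p₁ = P(outcome | exposed) = 1743/3079 = 0.56609
p₀ = P(outcome | unexposed) = 619/1261 = 0.49088
Under exogeneity alone the bounds on PN are max{0,(p₁−p₀)/p₁} ≤ PN ≤ min{1,(1−p₀)/p₁}.
  lower = (p₁ − p₀)/p₁ = 0.075213 / 0.56609 ≈ 0.1329
  upper = min{1, (1 − p₀)/p₁} = 0.50912 / 0.56609 ≈ 0.8994

0.133 ≤ PN ≤ 0.899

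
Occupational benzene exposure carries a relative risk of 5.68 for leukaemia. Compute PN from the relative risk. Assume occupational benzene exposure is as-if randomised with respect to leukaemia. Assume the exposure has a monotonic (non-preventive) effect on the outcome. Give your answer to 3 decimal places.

Under exogeneity and monotonicity, PN = (RR − 1) / RR = 1 − 1/RR.
PN = (5.68 − 1) / 5.68 = 4.68 / 5.68 ≈ 0.8239

PN ≈ 0.824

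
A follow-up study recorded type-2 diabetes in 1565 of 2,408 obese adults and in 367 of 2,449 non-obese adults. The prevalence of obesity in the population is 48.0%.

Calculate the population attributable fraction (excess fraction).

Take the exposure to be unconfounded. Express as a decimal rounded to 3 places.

PAF ≈ 0.616

p₁ = P(outcome | exposed) = 1565/2408 = 0.64992
p₀ = P(outcome | unexposed) = 367/2449 = 0.14986
Overall risk P(Y=1) = π·p₁ + (1−π)·p₀ = 0.48×0.64992 + 0.52×0.14986 = 0.38989.
Under exogeneity, PAF = [P(Y=1) − p₀] / P(Y=1).
PAF = (0.38989 − 0.14986) / 0.38989 ≈ 0.6156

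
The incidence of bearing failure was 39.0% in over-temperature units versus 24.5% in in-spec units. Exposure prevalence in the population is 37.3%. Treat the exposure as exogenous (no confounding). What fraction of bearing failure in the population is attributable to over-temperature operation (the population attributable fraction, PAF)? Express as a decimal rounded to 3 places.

p₁ = 0.39, p₀ = 0.245.
Overall risk P(Y=1) = π·p₁ + (1−π)·p₀ = 0.373×0.39 + 0.627×0.245 = 0.29909.
Under exogeneity, PAF = [P(Y=1) − p₀] / P(Y=1).
PAF = (0.29909 − 0.245) / 0.29909 ≈ 0.1808

PAF ≈ 0.181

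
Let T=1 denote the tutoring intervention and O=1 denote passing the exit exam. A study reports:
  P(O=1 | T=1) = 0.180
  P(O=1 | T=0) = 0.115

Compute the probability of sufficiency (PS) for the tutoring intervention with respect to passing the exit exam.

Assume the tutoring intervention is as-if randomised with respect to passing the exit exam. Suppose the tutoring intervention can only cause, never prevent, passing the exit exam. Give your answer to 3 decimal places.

Let p₁ = 0.18, p₀ = 0.115.
Under exogeneity and monotonicity, PS = (p₁ − p₀) / (1 − p₀).
PS = (0.18 − 0.115) / (1 − 0.115) = 0.065 / 0.885 ≈ 0.0734

PS ≈ 0.073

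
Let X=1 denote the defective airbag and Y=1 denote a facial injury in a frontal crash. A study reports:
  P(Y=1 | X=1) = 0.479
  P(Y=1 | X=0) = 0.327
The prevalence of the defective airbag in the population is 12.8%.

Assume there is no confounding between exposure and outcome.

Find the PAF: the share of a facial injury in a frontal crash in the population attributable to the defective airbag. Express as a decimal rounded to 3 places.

Let p₁ = 0.479, p₀ = 0.327.
Overall risk P(Y=1) = π·p₁ + (1−π)·p₀ = 0.128×0.479 + 0.872×0.327 = 0.34646.
Under exogeneity, PAF = [P(Y=1) − p₀] / P(Y=1).
PAF = (0.34646 − 0.327) / 0.34646 ≈ 0.0562

PAF ≈ 0.056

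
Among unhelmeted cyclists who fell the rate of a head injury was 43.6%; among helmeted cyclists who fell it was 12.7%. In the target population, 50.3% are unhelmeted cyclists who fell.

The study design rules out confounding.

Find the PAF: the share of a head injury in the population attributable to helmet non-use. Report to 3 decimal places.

PAF ≈ 0.550

p₁ = 0.436, p₀ = 0.127.
Overall risk P(Y=1) = π·p₁ + (1−π)·p₀ = 0.503×0.436 + 0.497×0.127 = 0.28243.
Under exogeneity, PAF = [P(Y=1) − p₀] / P(Y=1).
PAF = (0.28243 − 0.127) / 0.28243 ≈ 0.5503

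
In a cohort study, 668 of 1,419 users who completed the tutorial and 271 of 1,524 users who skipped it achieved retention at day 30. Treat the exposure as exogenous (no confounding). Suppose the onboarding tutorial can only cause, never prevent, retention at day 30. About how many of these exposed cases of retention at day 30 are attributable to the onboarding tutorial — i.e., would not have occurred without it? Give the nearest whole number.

about 416 cases

p₁ = P(outcome | exposed) = 668/1419 = 0.47075
p₀ = P(outcome | unexposed) = 271/1524 = 0.17782
PN = (p₁ − p₀)/p₁ = (0.47075 − 0.17782) / 0.47075 ≈ 0.62226.
Attributable cases ≈ PN × (exposed cases) = 0.62226 × 668 ≈ 415.67.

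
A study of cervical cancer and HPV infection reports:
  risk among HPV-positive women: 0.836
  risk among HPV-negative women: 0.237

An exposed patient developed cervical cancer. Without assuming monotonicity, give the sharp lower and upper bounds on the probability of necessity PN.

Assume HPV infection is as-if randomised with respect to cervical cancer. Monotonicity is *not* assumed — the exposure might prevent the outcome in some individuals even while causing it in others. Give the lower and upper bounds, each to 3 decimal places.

0.717 ≤ PN ≤ 0.913

Let p₁ = 0.836, p₀ = 0.237.
Under exogeneity alone the bounds on PN are max{0,(p₁−p₀)/p₁} ≤ PN ≤ min{1,(1−p₀)/p₁}.
  lower = (p₁ − p₀)/p₁ = 0.599 / 0.836 ≈ 0.7165
  upper = min{1, (1 − p₀)/p₁} = 0.763 / 0.836 ≈ 0.9127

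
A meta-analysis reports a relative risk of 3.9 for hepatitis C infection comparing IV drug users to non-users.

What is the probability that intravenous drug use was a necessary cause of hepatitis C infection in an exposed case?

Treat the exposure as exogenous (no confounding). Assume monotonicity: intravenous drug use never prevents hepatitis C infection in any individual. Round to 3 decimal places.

Under exogeneity and monotonicity, PN = (RR − 1) / RR = 1 − 1/RR.
PN = (3.9 − 1) / 3.9 = 2.9 / 3.9 ≈ 0.7436

PN ≈ 0.744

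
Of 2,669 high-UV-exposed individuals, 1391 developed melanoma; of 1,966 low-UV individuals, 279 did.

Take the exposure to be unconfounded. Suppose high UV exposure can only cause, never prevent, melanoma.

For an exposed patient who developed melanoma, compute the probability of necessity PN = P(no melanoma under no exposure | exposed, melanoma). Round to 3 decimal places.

PN ≈ 0.728

p₁ = P(outcome | exposed) = 1391/2669 = 0.52117
p₀ = P(outcome | unexposed) = 279/1966 = 0.14191
Under exogeneity and monotonicity, PN = (p₁ − p₀) / p₁.
PN = (0.52117 − 0.14191) / 0.52117 = 0.37926 / 0.52117 ≈ 0.7277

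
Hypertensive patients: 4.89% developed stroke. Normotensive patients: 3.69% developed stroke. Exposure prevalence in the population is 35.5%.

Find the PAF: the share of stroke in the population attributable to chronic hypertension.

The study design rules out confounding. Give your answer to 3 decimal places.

p₁ = 0.0489, p₀ = 0.0369.
Overall risk P(Y=1) = π·p₁ + (1−π)·p₀ = 0.355×0.0489 + 0.645×0.0369 = 0.04116.
Under exogeneity, PAF = [P(Y=1) − p₀] / P(Y=1).
PAF = (0.04116 − 0.0369) / 0.04116 ≈ 0.1035

PAF ≈ 0.103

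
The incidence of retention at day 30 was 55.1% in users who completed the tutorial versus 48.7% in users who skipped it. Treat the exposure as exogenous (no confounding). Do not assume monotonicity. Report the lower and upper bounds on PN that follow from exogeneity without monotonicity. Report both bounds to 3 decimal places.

p₁ = 0.551, p₀ = 0.487.
Under exogeneity alone the bounds on PN are max{0,(p₁−p₀)/p₁} ≤ PN ≤ min{1,(1−p₀)/p₁}.
  lower = (p₁ − p₀)/p₁ = 0.064 / 0.551 ≈ 0.1162
  upper = min{1, (1 − p₀)/p₁} = 0.513 / 0.551 ≈ 0.9310

0.116 ≤ PN ≤ 0.931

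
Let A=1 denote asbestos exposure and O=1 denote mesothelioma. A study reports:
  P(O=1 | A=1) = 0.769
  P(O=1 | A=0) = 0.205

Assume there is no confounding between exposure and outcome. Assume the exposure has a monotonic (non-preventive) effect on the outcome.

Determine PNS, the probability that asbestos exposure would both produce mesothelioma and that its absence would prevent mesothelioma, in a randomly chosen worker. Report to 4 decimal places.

Let p₁ = 0.769, p₀ = 0.205.
Under exogeneity and monotonicity, PNS = p₁ − p₀.
PNS = 0.769 − 0.205 = 0.564

PNS ≈ 0.5640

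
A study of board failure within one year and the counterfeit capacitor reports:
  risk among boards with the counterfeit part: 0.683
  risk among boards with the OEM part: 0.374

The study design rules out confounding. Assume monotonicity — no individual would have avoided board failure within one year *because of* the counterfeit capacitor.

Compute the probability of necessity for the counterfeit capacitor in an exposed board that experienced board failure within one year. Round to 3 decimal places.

PN ≈ 0.452

Let p₁ = 0.683, p₀ = 0.374.
Under exogeneity and monotonicity, PN = (p₁ − p₀) / p₁.
PN = (0.683 − 0.374) / 0.683 = 0.309 / 0.683 ≈ 0.4524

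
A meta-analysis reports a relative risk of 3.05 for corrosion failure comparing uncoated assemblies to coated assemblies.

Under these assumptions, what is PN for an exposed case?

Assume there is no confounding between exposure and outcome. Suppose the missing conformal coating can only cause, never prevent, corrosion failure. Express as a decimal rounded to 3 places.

PN ≈ 0.672

Under exogeneity and monotonicity, PN = (RR − 1) / RR = 1 − 1/RR.
PN = (3.05 − 1) / 3.05 = 2.05 / 3.05 ≈ 0.6721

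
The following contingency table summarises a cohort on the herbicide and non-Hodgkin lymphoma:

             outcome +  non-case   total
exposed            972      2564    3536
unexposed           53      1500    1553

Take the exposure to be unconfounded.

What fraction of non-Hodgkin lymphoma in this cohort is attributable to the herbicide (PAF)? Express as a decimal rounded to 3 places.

p₁ = P(outcome | exposed) = 972/3536 = 0.27489
p₀ = P(outcome | unexposed) = 53/1553 = 0.034127
Exposure prevalence π = 3536/5089 = 0.69483; overall risk P(Y=1) = 0.20141.
Under exogeneity, PAF = [P(Y=1) − p₀]/P(Y=1).
PAF = (0.20141 − 0.034127) / 0.20141 ≈ 0.8306

PAF ≈ 0.831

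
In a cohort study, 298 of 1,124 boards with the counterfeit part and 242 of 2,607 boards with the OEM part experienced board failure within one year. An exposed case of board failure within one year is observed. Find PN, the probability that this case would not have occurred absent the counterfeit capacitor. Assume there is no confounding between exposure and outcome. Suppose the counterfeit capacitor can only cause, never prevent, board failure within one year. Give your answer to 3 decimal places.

PN ≈ 0.650

p₁ = P(outcome | exposed) = 298/1124 = 0.26512
p₀ = P(outcome | unexposed) = 242/2607 = 0.092827
Under exogeneity and monotonicity, PN = (p₁ − p₀) / p₁.
PN = (0.26512 − 0.092827) / 0.26512 = 0.1723 / 0.26512 ≈ 0.6499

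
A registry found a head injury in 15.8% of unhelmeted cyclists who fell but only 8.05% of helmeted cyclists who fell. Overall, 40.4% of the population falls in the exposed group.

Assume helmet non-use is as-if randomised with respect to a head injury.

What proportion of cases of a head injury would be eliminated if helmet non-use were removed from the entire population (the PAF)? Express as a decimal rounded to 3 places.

PAF ≈ 0.280

p₁ = 0.158, p₀ = 0.0805.
Overall risk P(Y=1) = π·p₁ + (1−π)·p₀ = 0.404×0.158 + 0.596×0.0805 = 0.11181.
Under exogeneity, PAF = [P(Y=1) − p₀] / P(Y=1).
PAF = (0.11181 − 0.0805) / 0.11181 ≈ 0.2800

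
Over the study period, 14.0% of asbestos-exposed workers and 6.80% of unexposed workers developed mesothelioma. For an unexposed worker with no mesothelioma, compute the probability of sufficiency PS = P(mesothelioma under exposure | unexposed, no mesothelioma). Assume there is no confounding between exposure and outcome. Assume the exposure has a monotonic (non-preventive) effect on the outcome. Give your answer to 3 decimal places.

PS ≈ 0.077

p₁ = 0.14, p₀ = 0.068.
Under exogeneity and monotonicity, PS = (p₁ − p₀) / (1 − p₀).
PS = (0.14 − 0.068) / (1 − 0.068) = 0.072 / 0.932 ≈ 0.0773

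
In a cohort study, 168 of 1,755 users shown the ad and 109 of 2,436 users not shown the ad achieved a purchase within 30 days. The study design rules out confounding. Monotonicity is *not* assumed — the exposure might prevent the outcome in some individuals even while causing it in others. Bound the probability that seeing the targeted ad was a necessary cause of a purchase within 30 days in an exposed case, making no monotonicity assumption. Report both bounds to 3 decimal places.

0.533 ≤ PN ≤ 1.000

p₁ = P(outcome | exposed) = 168/1755 = 0.095726
p₀ = P(outcome | unexposed) = 109/2436 = 0.044745
Under exogeneity alone the bounds on PN are max{0,(p₁−p₀)/p₁} ≤ PN ≤ min{1,(1−p₀)/p₁}.
  lower = (p₁ − p₀)/p₁ = 0.050981 / 0.095726 ≈ 0.5326
  upper = min{1, (1 − p₀)/p₁} = 0.95525 / 0.095726 ≈ 9.9790 → capped at 1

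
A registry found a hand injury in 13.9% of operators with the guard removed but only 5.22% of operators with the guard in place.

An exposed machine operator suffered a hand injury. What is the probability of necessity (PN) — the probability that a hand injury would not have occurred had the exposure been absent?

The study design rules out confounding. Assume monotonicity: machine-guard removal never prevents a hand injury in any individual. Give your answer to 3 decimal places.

p₁ = 0.139, p₀ = 0.0522.
Under exogeneity and monotonicity, PN = (p₁ − p₀) / p₁.
PN = (0.139 − 0.0522) / 0.139 = 0.0868 / 0.139 ≈ 0.6245

PN ≈ 0.624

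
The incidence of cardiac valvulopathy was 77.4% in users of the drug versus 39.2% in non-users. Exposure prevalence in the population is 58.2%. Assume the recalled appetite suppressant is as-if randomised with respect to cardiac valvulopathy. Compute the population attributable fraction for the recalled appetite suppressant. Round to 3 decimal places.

p₁ = 0.774, p₀ = 0.392.
Overall risk P(Y=1) = π·p₁ + (1−π)·p₀ = 0.582×0.774 + 0.418×0.392 = 0.61432.
Under exogeneity, PAF = [P(Y=1) − p₀] / P(Y=1).
PAF = (0.61432 − 0.392) / 0.61432 ≈ 0.3619

PAF ≈ 0.362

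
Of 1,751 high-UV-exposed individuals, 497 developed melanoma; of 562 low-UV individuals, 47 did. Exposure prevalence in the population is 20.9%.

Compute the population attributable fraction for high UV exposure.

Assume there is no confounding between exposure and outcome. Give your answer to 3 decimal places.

PAF ≈ 0.333

p₁ = P(outcome | exposed) = 497/1751 = 0.28384
p₀ = P(outcome | unexposed) = 47/562 = 0.08363
Overall risk P(Y=1) = π·p₁ + (1−π)·p₀ = 0.209×0.28384 + 0.791×0.08363 = 0.12547.
Under exogeneity, PAF = [P(Y=1) − p₀] / P(Y=1).
PAF = (0.12547 − 0.08363) / 0.12547 ≈ 0.3335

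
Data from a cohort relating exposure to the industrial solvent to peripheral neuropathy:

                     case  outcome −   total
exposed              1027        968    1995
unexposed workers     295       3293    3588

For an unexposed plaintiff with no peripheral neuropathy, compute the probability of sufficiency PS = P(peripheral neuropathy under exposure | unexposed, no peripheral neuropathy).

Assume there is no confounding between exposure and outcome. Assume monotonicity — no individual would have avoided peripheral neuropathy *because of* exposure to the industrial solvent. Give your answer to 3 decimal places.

p₁ = P(outcome | exposed) = 1027/1995 = 0.51479
p₀ = P(outcome | unexposed) = 295/3588 = 0.082219
Under exogeneity and monotonicity, PS = (p₁ − p₀) / (1 − p₀).
PS = (0.51479 − 0.082219) / (1 − 0.082219) = 0.43257 / 0.91778 ≈ 0.4713

PS ≈ 0.471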